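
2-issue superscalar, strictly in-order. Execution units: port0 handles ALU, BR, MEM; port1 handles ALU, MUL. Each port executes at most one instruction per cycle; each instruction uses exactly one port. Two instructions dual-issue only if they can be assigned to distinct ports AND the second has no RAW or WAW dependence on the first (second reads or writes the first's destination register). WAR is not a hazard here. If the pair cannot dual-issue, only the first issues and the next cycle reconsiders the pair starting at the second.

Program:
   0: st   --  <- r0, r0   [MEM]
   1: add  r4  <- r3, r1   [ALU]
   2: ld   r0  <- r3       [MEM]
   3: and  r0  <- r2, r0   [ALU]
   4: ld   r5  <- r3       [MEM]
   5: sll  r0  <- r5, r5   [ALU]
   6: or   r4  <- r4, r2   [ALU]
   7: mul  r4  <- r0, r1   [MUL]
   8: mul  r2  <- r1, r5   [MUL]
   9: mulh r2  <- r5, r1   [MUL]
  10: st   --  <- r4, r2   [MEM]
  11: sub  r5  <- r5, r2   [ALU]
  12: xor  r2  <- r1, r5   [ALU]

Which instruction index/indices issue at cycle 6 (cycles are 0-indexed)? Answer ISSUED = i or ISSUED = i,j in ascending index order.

ISSUED = 9

[0] i0/i1  st.MEM/add.ALU  -- dual
[1] i2  ld.MEM  -- RAW+WAW r0
[2] i3/i4  and.ALU/ld.MEM  -- dual
[3] i5/i6  sll.ALU/or.ALU  -- dual
[4] i7  mul.MUL  -- no-port MUL/MUL
[5] i8  mul.MUL  -- no-port MUL/MUL
[6] i9  mulh.MUL  -- RAW r2
[7] i10/i11  st.MEM/sub.ALU  -- dual
[8] i12  xor.ALU  -- tail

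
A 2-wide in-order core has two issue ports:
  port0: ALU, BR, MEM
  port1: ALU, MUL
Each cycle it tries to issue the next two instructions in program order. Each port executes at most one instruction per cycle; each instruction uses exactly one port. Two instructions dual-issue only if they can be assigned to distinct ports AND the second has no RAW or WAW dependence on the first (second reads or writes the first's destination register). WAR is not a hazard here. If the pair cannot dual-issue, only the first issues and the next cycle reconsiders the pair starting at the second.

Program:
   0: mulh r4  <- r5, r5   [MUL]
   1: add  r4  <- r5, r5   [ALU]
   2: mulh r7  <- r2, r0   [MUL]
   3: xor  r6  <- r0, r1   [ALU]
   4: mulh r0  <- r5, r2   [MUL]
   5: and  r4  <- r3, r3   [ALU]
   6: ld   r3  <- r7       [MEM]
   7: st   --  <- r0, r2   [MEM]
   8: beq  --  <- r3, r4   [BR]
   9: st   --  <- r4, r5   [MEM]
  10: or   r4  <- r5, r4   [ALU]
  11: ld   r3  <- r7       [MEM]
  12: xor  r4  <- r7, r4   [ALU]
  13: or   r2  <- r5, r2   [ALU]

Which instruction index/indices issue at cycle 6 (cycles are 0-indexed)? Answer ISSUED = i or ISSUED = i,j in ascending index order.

  cy0 -> i0 (mulh.MUL) WAW r4
  cy1 -> i1,i2 (add.ALU/mulh.MUL) pair
  cy2 -> i3,i4 (xor.ALU/mulh.MUL) pair
  cy3 -> i5,i6 (and.ALU/ld.MEM) pair
  cy4 -> i7 (st.MEM) no-port MEM/BR
  cy5 -> i8 (beq.BR) no-port BR/MEM
  cy6 -> i9,i10 (st.MEM/or.ALU) pair
  cy7 -> i11,i12 (ld.MEM/xor.ALU) pair
  cy8 -> i13 (or.ALU) tail

ISSUED = 9,10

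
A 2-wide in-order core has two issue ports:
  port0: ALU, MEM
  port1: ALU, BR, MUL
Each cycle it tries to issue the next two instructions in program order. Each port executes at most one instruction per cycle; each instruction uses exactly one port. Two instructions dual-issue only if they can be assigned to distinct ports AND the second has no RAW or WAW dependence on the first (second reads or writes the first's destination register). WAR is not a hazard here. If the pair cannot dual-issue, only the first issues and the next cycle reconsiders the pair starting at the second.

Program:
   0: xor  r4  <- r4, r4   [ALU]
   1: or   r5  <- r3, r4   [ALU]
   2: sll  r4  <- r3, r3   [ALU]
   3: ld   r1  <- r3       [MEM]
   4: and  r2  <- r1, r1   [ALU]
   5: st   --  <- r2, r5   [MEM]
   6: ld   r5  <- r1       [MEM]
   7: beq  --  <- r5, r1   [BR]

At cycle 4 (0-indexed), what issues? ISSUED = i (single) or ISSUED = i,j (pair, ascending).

t=0 i0:xor ; RAW r4
t=1 i1&i2:or;sll ; dual
t=2 i3:ld ; RAW r1
t=3 i4:and ; RAW r2
t=4 i5:st ; no-port MEM/MEM
t=5 i6:ld ; RAW r5
t=6 i7:beq ; tail

ISSUED = 5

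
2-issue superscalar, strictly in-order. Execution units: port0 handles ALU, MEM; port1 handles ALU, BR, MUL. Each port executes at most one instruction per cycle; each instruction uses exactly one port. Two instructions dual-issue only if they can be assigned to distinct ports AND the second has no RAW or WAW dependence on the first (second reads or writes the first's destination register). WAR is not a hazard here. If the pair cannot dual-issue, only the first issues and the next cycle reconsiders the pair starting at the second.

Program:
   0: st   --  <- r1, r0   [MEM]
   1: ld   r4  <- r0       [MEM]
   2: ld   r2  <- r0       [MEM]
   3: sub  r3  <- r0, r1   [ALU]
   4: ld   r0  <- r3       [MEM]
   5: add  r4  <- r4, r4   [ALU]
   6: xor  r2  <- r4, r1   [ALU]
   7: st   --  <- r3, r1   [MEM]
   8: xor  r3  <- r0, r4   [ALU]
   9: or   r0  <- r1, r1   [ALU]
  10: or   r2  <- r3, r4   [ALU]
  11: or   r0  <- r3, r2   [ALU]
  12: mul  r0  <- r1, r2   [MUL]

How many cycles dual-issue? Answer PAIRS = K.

PAIRS = 4

t=0 i0:st ; no-port MEM/MEM
t=1 i1:ld ; no-port MEM/MEM
t=2 i2&i3:ld;sub ; dual
t=3 i4&i5:ld;add ; dual
t=4 i6&i7:xor;st ; dual
t=5 i8&i9:xor;or ; dual
t=6 i10:or ; RAW r2
t=7 i11:or ; WAW r0
t=8 i12:mul ; tail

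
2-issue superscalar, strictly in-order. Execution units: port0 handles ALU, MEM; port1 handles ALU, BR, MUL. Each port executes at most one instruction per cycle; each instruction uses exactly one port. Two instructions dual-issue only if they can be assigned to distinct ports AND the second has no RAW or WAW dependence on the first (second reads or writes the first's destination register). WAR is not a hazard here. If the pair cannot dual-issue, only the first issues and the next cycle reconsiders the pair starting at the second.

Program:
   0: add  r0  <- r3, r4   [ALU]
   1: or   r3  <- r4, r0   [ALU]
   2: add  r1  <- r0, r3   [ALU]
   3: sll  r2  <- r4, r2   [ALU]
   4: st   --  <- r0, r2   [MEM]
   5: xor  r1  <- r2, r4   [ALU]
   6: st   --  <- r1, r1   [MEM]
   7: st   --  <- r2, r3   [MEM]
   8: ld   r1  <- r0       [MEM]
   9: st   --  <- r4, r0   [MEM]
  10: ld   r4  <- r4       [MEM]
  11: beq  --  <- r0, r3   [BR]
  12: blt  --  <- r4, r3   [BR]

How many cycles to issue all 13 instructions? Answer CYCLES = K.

  cy0 -> i0 (add) RAW r0
  cy1 -> i1 (or) RAW r3
  cy2 -> i2,i3 (add;sll) pair
  cy3 -> i4,i5 (st;xor) pair
  cy4 -> i6 (st) no-port MEM/MEM
  cy5 -> i7 (st) no-port MEM/MEM
  cy6 -> i8 (ld) no-port MEM/MEM
  cy7 -> i9 (st) no-port MEM/MEM
  cy8 -> i10,i11 (ld;beq) pair
  cy9 -> i12 (blt) tail

CYCLES = 10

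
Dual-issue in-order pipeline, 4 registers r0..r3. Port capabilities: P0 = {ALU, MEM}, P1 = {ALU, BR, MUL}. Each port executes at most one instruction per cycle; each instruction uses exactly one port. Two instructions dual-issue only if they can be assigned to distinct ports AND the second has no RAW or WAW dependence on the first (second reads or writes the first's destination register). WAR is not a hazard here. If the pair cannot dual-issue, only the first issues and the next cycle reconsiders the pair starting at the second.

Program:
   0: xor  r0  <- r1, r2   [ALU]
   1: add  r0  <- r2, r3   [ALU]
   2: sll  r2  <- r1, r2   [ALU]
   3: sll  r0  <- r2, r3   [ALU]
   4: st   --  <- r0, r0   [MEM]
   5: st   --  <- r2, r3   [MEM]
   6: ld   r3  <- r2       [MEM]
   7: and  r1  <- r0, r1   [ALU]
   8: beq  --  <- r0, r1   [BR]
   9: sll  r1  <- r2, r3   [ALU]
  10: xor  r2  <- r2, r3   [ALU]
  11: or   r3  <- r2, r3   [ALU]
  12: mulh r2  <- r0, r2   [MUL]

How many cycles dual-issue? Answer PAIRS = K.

  cy0 -> i0 (xor.ALU) WAW r0
  cy1 -> i1/i2 (add.ALU+sll.ALU) pair
  cy2 -> i3 (sll.ALU) RAW r0
  cy3 -> i4 (st.MEM) no-port MEM/MEM
  cy4 -> i5 (st.MEM) no-port MEM/MEM
  cy5 -> i6/i7 (ld.MEM+and.ALU) pair
  cy6 -> i8/i9 (beq.BR+sll.ALU) pair
  cy7 -> i10 (xor.ALU) RAW r2
  cy8 -> i11/i12 (or.ALU+mulh.MUL) pair

PAIRS = 4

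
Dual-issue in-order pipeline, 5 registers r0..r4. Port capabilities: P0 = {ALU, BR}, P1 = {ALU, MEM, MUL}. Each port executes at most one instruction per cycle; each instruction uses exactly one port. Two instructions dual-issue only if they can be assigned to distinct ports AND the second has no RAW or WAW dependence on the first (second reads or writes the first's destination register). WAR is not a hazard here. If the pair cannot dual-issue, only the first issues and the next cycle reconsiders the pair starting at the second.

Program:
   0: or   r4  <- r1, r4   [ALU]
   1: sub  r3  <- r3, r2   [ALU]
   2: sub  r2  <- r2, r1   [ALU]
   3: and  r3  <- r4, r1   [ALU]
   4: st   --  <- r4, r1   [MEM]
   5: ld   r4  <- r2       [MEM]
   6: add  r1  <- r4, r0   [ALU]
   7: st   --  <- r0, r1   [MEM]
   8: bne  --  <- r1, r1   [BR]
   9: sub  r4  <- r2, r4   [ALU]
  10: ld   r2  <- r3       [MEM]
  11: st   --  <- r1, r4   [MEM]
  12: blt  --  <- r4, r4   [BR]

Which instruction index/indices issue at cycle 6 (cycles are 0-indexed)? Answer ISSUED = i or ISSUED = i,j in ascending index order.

  cy0 -> i0&i1 (or.ALU sub.ALU) 2-wide
  cy1 -> i2&i3 (sub.ALU and.ALU) 2-wide
  cy2 -> i4 (st.MEM) no-port MEM/MEM
  cy3 -> i5 (ld.MEM) RAW r4
  cy4 -> i6 (add.ALU) RAW r1
  cy5 -> i7&i8 (st.MEM bne.BR) 2-wide
  cy6 -> i9&i10 (sub.ALU ld.MEM) 2-wide
  cy7 -> i11&i12 (st.MEM blt.BR) 2-wide

ISSUED = 9,10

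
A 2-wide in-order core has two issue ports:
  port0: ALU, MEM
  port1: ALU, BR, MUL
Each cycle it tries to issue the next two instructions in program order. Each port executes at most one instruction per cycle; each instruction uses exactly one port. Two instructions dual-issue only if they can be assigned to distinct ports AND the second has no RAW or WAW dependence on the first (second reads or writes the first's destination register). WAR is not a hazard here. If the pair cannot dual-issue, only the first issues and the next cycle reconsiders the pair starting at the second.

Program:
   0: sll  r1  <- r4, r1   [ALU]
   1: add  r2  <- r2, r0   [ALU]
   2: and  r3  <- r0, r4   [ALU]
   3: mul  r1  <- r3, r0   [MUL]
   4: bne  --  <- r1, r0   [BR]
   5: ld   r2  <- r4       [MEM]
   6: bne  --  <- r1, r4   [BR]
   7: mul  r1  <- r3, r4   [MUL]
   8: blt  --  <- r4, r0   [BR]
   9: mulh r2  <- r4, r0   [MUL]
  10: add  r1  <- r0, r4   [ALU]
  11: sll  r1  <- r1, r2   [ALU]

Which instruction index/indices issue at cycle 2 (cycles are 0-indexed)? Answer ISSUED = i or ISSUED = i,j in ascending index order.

#0 head=0: sll.ALU+add.ALU i0&i1 pair
#1 head=2: and.ALU i2 RAW r3
#2 head=3: mul.MUL i3 no-port MUL/BR
#3 head=4: bne.BR+ld.MEM i4&i5 pair
#4 head=6: bne.BR i6 no-port BR/MUL
#5 head=7: mul.MUL i7 no-port MUL/BR
#6 head=8: blt.BR i8 no-port BR/MUL
#7 head=9: mulh.MUL+add.ALU i9&i10 pair
#8 head=11: sll.ALU i11 tail

ISSUED = 3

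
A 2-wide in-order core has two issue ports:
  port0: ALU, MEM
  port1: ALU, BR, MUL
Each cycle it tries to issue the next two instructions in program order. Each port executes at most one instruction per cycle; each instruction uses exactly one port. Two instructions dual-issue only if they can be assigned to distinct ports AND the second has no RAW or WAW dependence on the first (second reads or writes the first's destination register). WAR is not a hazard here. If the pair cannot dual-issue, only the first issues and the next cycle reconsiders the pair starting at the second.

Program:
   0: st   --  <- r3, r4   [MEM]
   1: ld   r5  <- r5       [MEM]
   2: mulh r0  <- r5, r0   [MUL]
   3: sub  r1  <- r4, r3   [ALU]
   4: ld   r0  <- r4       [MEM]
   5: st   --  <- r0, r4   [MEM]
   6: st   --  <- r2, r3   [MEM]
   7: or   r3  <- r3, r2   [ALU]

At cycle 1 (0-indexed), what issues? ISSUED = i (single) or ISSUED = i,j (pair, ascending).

t=0 i0:st.MEM ; no-port MEM/MEM
t=1 i1:ld.MEM ; RAW r5
t=2 i2&i3:mulh.MUL sub.ALU ; 2-wide
t=3 i4:ld.MEM ; no-port MEM/MEM
t=4 i5:st.MEM ; no-port MEM/MEM
t=5 i6&i7:st.MEM or.ALU ; 2-wide

ISSUED = 1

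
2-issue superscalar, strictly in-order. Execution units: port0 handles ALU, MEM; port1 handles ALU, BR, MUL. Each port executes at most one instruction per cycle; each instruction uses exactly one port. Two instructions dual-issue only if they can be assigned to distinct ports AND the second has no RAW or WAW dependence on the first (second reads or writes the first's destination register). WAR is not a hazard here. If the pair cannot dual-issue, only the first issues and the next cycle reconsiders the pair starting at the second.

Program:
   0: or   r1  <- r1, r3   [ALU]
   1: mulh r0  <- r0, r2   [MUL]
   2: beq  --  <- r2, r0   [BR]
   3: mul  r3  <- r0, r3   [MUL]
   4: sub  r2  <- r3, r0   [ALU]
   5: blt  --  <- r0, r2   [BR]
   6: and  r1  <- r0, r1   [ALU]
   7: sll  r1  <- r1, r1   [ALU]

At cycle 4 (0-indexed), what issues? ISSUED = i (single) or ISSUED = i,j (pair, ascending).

ISSUED = 5,6

t=0 i0/i1:or;mulh ; dual
t=1 i2:beq ; no-port BR/MUL
t=2 i3:mul ; RAW r3
t=3 i4:sub ; RAW r2
t=4 i5/i6:blt;and ; dual
t=5 i7:sll ; tail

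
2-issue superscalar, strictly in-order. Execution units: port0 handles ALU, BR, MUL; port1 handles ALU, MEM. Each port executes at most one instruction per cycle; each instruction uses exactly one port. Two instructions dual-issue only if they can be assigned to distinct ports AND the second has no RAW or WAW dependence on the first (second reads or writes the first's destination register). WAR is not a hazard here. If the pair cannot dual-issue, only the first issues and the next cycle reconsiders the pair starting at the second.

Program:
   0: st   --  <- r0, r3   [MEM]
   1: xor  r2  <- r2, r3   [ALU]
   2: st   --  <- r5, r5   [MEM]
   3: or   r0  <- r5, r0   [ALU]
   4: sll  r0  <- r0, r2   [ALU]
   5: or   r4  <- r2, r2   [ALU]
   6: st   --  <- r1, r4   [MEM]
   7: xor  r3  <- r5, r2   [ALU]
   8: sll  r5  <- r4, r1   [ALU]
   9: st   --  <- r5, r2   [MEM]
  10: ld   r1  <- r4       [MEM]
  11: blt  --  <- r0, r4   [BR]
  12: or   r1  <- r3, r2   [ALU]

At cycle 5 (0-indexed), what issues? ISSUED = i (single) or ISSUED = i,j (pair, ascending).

ISSUED = 9

#0 head=0: st.MEM/xor.ALU i0+i1 pair
#1 head=2: st.MEM/or.ALU i2+i3 pair
#2 head=4: sll.ALU/or.ALU i4+i5 pair
#3 head=6: st.MEM/xor.ALU i6+i7 pair
#4 head=8: sll.ALU i8 RAW r5
#5 head=9: st.MEM i9 no-port MEM/MEM
#6 head=10: ld.MEM/blt.BR i10+i11 pair
#7 head=12: or.ALU i12 tail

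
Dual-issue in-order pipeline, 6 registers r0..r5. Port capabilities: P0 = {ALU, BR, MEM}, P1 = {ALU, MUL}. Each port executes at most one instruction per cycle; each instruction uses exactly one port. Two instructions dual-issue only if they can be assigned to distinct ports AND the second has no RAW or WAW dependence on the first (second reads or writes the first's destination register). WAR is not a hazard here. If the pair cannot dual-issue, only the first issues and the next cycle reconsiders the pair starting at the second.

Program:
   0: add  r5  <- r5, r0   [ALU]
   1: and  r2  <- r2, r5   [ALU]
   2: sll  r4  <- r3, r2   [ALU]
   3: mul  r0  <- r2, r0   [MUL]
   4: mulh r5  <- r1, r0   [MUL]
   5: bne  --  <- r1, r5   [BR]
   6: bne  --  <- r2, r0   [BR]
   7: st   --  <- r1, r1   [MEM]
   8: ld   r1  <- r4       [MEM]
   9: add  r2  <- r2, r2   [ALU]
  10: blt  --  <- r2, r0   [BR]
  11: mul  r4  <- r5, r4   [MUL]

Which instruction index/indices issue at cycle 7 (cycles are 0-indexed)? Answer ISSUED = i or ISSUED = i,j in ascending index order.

ISSUED = 8,9

c0: i0 add  RAW r5
c1: i1 and  RAW r2
c2: i2/i3 sll mul  pair
c3: i4 mulh  RAW r5
c4: i5 bne  no-port BR/BR
c5: i6 bne  no-port BR/MEM
c6: i7 st  no-port MEM/MEM
c7: i8/i9 ld add  pair
c8: i10/i11 blt mul  pair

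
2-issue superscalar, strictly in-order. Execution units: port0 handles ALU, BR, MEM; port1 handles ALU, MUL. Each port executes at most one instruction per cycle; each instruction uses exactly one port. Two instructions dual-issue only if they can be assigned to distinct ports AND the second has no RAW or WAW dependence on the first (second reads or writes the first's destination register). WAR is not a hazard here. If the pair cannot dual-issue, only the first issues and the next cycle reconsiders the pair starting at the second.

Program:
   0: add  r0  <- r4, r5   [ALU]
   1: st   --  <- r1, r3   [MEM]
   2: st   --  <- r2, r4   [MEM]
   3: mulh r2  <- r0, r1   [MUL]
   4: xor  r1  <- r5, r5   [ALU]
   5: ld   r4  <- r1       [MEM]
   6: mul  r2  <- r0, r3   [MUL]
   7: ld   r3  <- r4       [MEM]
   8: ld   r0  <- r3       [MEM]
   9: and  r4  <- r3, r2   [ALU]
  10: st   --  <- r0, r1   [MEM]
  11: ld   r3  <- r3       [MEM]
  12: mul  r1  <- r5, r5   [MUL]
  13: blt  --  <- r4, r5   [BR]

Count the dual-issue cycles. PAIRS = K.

t=0 i0&i1:add.ALU+st.MEM ; 2-wide
t=1 i2&i3:st.MEM+mulh.MUL ; 2-wide
t=2 i4:xor.ALU ; RAW r1
t=3 i5&i6:ld.MEM+mul.MUL ; 2-wide
t=4 i7:ld.MEM ; no-port MEM/MEM
t=5 i8&i9:ld.MEM+and.ALU ; 2-wide
t=6 i10:st.MEM ; no-port MEM/MEM
t=7 i11&i12:ld.MEM+mul.MUL ; 2-wide
t=8 i13:blt.BR ; tail

PAIRS = 5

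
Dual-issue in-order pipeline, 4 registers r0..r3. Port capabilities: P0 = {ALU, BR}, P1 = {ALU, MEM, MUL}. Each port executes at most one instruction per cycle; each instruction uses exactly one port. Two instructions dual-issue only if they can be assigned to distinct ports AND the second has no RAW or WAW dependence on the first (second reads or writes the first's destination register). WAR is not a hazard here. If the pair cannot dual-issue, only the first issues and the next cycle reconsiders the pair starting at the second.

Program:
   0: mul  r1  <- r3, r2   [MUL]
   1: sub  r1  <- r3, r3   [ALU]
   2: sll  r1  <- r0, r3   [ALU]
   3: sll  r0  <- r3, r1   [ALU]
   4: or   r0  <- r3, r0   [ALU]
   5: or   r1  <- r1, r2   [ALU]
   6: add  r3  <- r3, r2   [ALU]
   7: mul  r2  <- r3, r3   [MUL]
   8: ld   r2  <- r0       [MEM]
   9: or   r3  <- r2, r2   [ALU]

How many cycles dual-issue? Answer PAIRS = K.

[0] i0  mul  -- WAW r1
[1] i1  sub  -- WAW r1
[2] i2  sll  -- RAW r1
[3] i3  sll  -- RAW+WAW r0
[4] i4&i5  or/or  -- pair
[5] i6  add  -- RAW r3
[6] i7  mul  -- no-port MUL/MEM
[7] i8  ld  -- RAW r2
[8] i9  or  -- tail

PAIRS = 1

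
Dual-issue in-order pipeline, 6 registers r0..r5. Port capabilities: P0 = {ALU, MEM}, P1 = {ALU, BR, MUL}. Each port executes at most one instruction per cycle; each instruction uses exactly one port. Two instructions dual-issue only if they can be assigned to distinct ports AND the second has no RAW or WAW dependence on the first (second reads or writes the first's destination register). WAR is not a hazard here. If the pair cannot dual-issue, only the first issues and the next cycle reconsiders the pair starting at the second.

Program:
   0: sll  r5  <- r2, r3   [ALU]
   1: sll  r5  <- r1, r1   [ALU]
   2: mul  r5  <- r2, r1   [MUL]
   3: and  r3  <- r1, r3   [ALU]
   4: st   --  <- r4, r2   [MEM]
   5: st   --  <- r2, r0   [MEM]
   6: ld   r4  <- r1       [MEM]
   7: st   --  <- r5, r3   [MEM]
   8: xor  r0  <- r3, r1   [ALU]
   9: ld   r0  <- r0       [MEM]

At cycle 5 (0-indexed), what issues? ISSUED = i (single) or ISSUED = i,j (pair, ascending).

ISSUED = 6

t=0 i0:sll ; WAW r5
t=1 i1:sll ; WAW r5
t=2 i2+i3:mul and ; dual
t=3 i4:st ; no-port MEM/MEM
t=4 i5:st ; no-port MEM/MEM
t=5 i6:ld ; no-port MEM/MEM
t=6 i7+i8:st xor ; dual
t=7 i9:ld ; tail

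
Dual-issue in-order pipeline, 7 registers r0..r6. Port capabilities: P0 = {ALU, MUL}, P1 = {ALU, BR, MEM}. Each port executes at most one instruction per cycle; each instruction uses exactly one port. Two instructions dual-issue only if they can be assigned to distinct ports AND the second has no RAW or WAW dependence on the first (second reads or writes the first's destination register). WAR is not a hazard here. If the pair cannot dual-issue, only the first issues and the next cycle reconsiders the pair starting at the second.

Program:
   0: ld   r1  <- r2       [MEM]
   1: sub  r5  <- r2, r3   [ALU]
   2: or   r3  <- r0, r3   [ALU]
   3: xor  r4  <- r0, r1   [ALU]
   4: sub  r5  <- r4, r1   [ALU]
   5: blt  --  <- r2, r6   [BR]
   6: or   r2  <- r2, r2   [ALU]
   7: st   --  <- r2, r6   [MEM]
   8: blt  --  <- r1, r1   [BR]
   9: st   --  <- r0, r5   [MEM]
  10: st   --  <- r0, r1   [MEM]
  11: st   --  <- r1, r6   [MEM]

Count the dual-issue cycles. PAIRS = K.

PAIRS = 3

[0] i0&i1  ld.MEM+sub.ALU  -- 2-wide
[1] i2&i3  or.ALU+xor.ALU  -- 2-wide
[2] i4&i5  sub.ALU+blt.BR  -- 2-wide
[3] i6  or.ALU  -- RAW r2
[4] i7  st.MEM  -- no-port MEM/BR
[5] i8  blt.BR  -- no-port BR/MEM
[6] i9  st.MEM  -- no-port MEM/MEM
[7] i10  st.MEM  -- no-port MEM/MEM
[8] i11  st.MEM  -- tail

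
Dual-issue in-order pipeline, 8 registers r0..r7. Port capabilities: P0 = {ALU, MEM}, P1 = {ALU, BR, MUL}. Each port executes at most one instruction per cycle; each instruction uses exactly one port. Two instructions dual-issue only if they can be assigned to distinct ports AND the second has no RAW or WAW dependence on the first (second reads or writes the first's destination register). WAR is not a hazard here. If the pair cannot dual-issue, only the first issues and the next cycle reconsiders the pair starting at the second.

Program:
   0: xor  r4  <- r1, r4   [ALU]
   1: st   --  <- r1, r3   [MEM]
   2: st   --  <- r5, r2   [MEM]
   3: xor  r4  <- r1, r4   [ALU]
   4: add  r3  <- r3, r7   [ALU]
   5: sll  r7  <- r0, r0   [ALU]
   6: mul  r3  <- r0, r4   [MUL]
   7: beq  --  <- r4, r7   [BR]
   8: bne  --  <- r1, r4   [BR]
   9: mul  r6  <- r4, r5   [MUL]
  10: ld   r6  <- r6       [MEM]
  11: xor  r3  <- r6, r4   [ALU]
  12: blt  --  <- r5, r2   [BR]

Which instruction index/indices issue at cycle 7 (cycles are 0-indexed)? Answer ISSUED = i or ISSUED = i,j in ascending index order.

[0] i0&i1  xor/st  -- 2-wide
[1] i2&i3  st/xor  -- 2-wide
[2] i4&i5  add/sll  -- 2-wide
[3] i6  mul  -- no-port MUL/BR
[4] i7  beq  -- no-port BR/BR
[5] i8  bne  -- no-port BR/MUL
[6] i9  mul  -- RAW+WAW r6
[7] i10  ld  -- RAW r6
[8] i11&i12  xor/blt  -- 2-wide

ISSUED = 10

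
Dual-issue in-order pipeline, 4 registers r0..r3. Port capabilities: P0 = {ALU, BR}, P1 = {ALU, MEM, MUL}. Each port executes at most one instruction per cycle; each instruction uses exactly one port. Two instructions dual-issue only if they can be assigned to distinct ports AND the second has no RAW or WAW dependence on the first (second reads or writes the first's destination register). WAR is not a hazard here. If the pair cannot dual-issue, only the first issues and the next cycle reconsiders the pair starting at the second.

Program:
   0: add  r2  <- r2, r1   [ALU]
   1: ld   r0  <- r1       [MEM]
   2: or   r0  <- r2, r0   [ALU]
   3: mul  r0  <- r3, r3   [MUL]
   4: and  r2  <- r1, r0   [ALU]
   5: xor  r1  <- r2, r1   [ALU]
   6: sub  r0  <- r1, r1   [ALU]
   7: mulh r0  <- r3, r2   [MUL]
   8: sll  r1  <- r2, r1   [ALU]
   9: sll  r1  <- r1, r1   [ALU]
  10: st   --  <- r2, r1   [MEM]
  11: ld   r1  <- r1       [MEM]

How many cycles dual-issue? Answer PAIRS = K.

0. add/ld @i0+i1  | dual
1. or @i2  | WAW r0
2. mul @i3  | RAW r0
3. and @i4  | RAW r2
4. xor @i5  | RAW r1
5. sub @i6  | WAW r0
6. mulh/sll @i7+i8  | dual
7. sll @i9  | RAW r1
8. st @i10  | no-port MEM/MEM
9. ld @i11  | tail

PAIRS = 2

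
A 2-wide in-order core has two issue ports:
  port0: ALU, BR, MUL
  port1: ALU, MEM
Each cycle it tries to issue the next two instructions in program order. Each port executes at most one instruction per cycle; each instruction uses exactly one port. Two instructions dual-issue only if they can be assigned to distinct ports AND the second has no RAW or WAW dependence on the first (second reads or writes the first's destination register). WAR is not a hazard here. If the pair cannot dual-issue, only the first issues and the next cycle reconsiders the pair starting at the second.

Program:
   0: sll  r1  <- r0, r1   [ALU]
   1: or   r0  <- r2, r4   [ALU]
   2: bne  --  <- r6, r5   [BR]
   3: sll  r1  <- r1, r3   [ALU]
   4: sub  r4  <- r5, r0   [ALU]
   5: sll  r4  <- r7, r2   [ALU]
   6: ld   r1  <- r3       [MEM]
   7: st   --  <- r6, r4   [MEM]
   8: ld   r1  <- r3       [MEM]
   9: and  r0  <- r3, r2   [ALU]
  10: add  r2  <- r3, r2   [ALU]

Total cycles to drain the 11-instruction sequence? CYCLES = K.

CYCLES = 7

0. sll or @i0&i1  | 2-wide
1. bne sll @i2&i3  | 2-wide
2. sub @i4  | WAW r4
3. sll ld @i5&i6  | 2-wide
4. st @i7  | no-port MEM/MEM
5. ld and @i8&i9  | 2-wide
6. add @i10  | tail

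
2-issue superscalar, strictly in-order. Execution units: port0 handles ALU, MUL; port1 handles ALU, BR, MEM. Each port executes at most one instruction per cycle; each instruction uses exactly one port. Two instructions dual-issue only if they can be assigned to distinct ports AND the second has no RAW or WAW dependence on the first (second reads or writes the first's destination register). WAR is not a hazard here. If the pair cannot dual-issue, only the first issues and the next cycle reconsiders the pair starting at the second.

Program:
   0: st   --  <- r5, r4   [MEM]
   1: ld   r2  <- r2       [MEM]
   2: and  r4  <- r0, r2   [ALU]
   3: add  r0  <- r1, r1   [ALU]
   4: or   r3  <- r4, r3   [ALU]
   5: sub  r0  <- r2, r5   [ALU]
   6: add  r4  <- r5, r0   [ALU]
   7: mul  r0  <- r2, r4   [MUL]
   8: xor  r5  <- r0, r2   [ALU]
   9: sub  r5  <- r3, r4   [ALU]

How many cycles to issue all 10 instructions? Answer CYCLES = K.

CYCLES = 8

c0: i0 st  no-port MEM/MEM
c1: i1 ld  RAW r2
c2: i2+i3 and;add  dual
c3: i4+i5 or;sub  dual
c4: i6 add  RAW r4
c5: i7 mul  RAW r0
c6: i8 xor  WAW r5
c7: i9 sub  tail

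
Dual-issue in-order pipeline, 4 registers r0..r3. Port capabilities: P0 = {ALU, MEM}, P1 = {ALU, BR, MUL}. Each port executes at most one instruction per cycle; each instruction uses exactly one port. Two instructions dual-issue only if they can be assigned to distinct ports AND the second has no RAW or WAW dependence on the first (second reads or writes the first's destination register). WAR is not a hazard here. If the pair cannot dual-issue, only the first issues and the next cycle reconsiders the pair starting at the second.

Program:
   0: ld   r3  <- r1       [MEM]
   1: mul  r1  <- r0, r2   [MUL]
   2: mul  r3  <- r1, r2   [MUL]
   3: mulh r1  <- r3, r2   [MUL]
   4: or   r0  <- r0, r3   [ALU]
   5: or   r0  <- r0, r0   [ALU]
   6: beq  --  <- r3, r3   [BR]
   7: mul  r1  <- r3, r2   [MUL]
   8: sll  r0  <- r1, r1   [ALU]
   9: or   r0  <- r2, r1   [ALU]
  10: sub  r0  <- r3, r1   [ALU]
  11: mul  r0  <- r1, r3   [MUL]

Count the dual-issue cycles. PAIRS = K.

PAIRS = 3

c0: i0+i1 ld/mul  pair
c1: i2 mul  no-port MUL/MUL
c2: i3+i4 mulh/or  pair
c3: i5+i6 or/beq  pair
c4: i7 mul  RAW r1
c5: i8 sll  WAW r0
c6: i9 or  WAW r0
c7: i10 sub  WAW r0
c8: i11 mul  tail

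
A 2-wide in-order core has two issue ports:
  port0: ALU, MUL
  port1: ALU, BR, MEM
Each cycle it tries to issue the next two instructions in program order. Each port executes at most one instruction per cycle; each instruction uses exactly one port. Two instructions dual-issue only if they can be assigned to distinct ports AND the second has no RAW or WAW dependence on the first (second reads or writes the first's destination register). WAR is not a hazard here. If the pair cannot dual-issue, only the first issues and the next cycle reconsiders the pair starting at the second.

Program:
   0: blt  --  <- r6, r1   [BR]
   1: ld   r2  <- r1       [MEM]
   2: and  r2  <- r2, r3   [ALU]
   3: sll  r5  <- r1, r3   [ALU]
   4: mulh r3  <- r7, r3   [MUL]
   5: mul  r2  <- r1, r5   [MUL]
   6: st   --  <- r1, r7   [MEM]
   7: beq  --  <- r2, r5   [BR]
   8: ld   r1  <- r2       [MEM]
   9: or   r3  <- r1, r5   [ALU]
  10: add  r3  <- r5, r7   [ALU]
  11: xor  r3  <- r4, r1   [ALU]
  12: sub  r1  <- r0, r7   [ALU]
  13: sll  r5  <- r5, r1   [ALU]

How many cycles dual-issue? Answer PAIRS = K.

  cy0 -> i0 (blt) no-port BR/MEM
  cy1 -> i1 (ld) RAW+WAW r2
  cy2 -> i2&i3 (and sll) 2-wide
  cy3 -> i4 (mulh) no-port MUL/MUL
  cy4 -> i5&i6 (mul st) 2-wide
  cy5 -> i7 (beq) no-port BR/MEM
  cy6 -> i8 (ld) RAW r1
  cy7 -> i9 (or) WAW r3
  cy8 -> i10 (add) WAW r3
  cy9 -> i11&i12 (xor sub) 2-wide
  cy10 -> i13 (sll) tail

PAIRS = 3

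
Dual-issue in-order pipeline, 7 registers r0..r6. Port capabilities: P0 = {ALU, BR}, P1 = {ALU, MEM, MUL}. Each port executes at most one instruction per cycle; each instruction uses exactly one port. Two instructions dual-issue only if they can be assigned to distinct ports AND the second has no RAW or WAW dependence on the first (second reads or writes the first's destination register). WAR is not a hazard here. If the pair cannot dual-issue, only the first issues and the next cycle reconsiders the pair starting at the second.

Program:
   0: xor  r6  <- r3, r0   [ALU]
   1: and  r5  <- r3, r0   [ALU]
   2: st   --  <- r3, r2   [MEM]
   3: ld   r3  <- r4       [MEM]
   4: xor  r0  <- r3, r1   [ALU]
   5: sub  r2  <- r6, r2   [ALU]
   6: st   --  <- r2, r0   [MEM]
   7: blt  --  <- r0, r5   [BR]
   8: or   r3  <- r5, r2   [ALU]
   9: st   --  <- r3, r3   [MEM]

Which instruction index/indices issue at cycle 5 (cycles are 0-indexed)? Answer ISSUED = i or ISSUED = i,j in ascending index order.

ISSUED = 8

#0 head=0: xor.ALU/and.ALU i0&i1 pair
#1 head=2: st.MEM i2 no-port MEM/MEM
#2 head=3: ld.MEM i3 RAW r3
#3 head=4: xor.ALU/sub.ALU i4&i5 pair
#4 head=6: st.MEM/blt.BR i6&i7 pair
#5 head=8: or.ALU i8 RAW r3
#6 head=9: st.MEM i9 tail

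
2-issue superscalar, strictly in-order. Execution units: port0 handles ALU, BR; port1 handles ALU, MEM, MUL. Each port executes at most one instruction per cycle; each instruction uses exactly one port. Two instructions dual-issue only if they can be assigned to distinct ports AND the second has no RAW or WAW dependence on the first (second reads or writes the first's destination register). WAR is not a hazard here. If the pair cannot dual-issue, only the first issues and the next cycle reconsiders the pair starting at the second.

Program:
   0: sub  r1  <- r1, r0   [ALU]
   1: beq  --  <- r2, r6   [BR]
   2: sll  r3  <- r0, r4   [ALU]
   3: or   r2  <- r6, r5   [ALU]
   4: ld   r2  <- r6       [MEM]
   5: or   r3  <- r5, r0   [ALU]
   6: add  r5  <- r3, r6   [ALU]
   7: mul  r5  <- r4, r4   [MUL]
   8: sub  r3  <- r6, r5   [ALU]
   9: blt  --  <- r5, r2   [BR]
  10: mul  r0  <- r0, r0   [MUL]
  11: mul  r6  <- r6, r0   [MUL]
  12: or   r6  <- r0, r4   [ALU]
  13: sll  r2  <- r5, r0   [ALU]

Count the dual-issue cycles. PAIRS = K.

PAIRS = 5

0. sub.ALU+beq.BR @i0/i1  | dual
1. sll.ALU+or.ALU @i2/i3  | dual
2. ld.MEM+or.ALU @i4/i5  | dual
3. add.ALU @i6  | WAW r5
4. mul.MUL @i7  | RAW r5
5. sub.ALU+blt.BR @i8/i9  | dual
6. mul.MUL @i10  | no-port MUL/MUL
7. mul.MUL @i11  | WAW r6
8. or.ALU+sll.ALU @i12/i13  | dual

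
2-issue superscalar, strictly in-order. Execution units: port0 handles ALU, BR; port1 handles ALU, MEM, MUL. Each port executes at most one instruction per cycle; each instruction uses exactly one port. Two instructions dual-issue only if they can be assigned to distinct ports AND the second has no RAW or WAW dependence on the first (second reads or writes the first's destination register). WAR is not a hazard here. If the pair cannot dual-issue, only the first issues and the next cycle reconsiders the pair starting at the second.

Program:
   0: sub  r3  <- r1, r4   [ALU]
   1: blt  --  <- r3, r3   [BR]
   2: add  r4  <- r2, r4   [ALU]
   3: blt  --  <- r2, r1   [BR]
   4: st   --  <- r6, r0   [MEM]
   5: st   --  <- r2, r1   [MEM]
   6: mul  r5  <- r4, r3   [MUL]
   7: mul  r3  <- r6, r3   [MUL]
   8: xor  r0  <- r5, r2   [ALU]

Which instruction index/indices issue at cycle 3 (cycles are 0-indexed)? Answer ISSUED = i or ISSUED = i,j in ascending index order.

  cy0 -> i0 (sub.ALU) RAW r3
  cy1 -> i1,i2 (blt.BR add.ALU) pair
  cy2 -> i3,i4 (blt.BR st.MEM) pair
  cy3 -> i5 (st.MEM) no-port MEM/MUL
  cy4 -> i6 (mul.MUL) no-port MUL/MUL
  cy5 -> i7,i8 (mul.MUL xor.ALU) pair

ISSUED = 5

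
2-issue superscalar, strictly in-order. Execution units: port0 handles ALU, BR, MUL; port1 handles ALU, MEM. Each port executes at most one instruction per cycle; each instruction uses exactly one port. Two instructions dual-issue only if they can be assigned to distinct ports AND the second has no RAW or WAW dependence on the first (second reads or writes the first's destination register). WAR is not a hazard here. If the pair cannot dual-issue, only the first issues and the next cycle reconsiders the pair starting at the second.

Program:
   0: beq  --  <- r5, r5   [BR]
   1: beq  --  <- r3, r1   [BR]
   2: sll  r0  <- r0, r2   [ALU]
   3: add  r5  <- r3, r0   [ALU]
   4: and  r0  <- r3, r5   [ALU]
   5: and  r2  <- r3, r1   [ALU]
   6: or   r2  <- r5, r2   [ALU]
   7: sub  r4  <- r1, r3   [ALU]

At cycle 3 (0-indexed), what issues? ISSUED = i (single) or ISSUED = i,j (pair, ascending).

ISSUED = 4,5

0. beq @i0  | no-port BR/BR
1. beq;sll @i1&i2  | 2-wide
2. add @i3  | RAW r5
3. and;and @i4&i5  | 2-wide
4. or;sub @i6&i7  | 2-wide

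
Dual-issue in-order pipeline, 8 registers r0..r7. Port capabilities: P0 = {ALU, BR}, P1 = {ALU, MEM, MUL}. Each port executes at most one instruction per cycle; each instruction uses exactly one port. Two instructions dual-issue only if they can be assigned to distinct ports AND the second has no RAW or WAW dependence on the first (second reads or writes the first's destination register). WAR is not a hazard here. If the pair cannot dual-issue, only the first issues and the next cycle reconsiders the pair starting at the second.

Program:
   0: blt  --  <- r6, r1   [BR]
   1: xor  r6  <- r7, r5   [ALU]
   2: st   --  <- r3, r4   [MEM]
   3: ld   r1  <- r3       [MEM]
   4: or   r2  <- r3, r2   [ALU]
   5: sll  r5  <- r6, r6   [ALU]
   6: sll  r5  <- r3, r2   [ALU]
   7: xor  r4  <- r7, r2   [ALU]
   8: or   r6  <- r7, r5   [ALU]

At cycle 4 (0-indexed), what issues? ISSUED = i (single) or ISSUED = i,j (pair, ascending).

ISSUED = 6,7

0. blt.BR xor.ALU @i0+i1  | 2-wide
1. st.MEM @i2  | no-port MEM/MEM
2. ld.MEM or.ALU @i3+i4  | 2-wide
3. sll.ALU @i5  | WAW r5
4. sll.ALU xor.ALU @i6+i7  | 2-wide
5. or.ALU @i8  | tail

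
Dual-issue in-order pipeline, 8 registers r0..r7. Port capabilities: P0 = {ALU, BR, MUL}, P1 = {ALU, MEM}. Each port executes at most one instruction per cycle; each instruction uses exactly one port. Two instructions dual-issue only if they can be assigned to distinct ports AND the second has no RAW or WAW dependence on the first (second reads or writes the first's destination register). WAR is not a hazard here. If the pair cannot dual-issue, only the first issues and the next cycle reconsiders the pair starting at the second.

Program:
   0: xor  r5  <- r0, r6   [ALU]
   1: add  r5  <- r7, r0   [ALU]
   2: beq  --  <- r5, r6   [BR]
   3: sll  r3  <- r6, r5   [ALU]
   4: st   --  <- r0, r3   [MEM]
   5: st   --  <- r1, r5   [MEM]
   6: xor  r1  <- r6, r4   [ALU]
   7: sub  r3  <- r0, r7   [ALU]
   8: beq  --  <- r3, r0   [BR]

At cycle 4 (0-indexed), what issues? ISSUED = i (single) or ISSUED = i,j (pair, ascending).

#0 head=0: xor.ALU i0 WAW r5
#1 head=1: add.ALU i1 RAW r5
#2 head=2: beq.BR;sll.ALU i2&i3 dual
#3 head=4: st.MEM i4 no-port MEM/MEM
#4 head=5: st.MEM;xor.ALU i5&i6 dual
#5 head=7: sub.ALU i7 RAW r3
#6 head=8: beq.BR i8 tail

ISSUED = 5,6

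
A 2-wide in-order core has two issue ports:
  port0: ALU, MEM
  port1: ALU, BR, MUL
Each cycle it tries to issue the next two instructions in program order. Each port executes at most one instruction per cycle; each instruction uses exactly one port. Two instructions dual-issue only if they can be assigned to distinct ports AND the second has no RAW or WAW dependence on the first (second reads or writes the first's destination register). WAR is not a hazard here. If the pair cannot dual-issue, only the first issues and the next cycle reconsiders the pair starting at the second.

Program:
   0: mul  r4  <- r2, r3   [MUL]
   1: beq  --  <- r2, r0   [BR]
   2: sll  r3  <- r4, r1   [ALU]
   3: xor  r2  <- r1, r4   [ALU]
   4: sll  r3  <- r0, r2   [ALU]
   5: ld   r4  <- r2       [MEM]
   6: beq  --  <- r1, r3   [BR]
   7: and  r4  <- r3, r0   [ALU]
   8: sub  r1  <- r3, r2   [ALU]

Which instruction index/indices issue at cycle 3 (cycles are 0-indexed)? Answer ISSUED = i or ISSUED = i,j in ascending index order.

#0 head=0: mul.MUL i0 no-port MUL/BR
#1 head=1: beq.BR sll.ALU i1,i2 pair
#2 head=3: xor.ALU i3 RAW r2
#3 head=4: sll.ALU ld.MEM i4,i5 pair
#4 head=6: beq.BR and.ALU i6,i7 pair
#5 head=8: sub.ALU i8 tail

ISSUED = 4,5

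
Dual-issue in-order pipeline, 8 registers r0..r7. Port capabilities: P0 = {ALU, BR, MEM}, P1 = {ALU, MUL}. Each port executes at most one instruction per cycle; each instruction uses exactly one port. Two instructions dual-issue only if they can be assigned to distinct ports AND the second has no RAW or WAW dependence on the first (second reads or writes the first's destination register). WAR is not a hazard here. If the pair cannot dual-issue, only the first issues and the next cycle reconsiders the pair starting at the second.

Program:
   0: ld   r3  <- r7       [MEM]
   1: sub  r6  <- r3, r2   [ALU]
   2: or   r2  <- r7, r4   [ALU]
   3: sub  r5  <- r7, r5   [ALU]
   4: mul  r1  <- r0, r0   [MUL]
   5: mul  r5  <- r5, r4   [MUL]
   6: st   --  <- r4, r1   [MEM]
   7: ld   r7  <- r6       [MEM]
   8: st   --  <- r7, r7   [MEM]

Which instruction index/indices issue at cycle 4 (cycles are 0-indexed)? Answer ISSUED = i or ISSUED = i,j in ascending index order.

t=0 i0:ld.MEM ; RAW r3
t=1 i1,i2:sub.ALU/or.ALU ; 2-wide
t=2 i3,i4:sub.ALU/mul.MUL ; 2-wide
t=3 i5,i6:mul.MUL/st.MEM ; 2-wide
t=4 i7:ld.MEM ; no-port MEM/MEM
t=5 i8:st.MEM ; tail

ISSUED = 7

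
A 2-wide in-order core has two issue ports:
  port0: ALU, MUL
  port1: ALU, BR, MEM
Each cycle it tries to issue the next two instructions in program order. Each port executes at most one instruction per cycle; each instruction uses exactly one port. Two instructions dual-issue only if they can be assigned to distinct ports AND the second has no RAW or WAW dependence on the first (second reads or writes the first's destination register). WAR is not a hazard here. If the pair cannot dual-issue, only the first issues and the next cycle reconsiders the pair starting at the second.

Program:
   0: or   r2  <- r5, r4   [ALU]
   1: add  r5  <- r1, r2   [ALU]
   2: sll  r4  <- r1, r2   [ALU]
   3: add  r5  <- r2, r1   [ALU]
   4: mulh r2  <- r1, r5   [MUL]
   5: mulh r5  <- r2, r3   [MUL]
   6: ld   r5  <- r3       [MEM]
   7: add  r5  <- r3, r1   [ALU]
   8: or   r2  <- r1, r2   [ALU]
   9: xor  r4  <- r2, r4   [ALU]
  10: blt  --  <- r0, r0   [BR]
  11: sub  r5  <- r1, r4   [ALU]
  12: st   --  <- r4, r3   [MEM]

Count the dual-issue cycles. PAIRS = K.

  cy0 -> i0 (or) RAW r2
  cy1 -> i1&i2 (add/sll) dual
  cy2 -> i3 (add) RAW r5
  cy3 -> i4 (mulh) no-port MUL/MUL
  cy4 -> i5 (mulh) WAW r5
  cy5 -> i6 (ld) WAW r5
  cy6 -> i7&i8 (add/or) dual
  cy7 -> i9&i10 (xor/blt) dual
  cy8 -> i11&i12 (sub/st) dual

PAIRS = 4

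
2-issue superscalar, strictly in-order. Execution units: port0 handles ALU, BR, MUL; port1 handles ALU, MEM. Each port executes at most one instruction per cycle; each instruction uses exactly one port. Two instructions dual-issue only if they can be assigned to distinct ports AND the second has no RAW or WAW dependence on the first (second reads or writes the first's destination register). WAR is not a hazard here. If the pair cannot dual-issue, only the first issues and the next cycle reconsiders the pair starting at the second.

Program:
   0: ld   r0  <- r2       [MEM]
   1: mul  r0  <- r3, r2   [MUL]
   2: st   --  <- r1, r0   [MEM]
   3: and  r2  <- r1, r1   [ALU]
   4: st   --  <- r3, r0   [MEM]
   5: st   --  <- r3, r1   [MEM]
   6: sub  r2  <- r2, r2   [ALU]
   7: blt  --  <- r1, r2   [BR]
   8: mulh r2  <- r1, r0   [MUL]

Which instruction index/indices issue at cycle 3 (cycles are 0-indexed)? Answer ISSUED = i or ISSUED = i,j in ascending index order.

#0 head=0: ld.MEM i0 WAW r0
#1 head=1: mul.MUL i1 RAW r0
#2 head=2: st.MEM+and.ALU i2,i3 2-wide
#3 head=4: st.MEM i4 no-port MEM/MEM
#4 head=5: st.MEM+sub.ALU i5,i6 2-wide
#5 head=7: blt.BR i7 no-port BR/MUL
#6 head=8: mulh.MUL i8 tail

ISSUED = 4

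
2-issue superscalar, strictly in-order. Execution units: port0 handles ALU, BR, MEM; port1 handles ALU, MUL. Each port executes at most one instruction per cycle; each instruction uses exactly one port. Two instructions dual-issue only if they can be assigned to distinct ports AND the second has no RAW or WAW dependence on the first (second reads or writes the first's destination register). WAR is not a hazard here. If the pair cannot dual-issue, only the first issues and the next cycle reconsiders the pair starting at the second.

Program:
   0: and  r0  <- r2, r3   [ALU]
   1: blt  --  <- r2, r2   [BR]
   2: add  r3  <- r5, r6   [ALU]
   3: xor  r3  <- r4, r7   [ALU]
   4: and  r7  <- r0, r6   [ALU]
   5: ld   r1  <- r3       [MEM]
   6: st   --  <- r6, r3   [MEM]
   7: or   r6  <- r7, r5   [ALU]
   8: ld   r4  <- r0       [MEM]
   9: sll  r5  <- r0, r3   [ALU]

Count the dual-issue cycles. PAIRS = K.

  cy0 -> i0,i1 (and.ALU/blt.BR) 2-wide
  cy1 -> i2 (add.ALU) WAW r3
  cy2 -> i3,i4 (xor.ALU/and.ALU) 2-wide
  cy3 -> i5 (ld.MEM) no-port MEM/MEM
  cy4 -> i6,i7 (st.MEM/or.ALU) 2-wide
  cy5 -> i8,i9 (ld.MEM/sll.ALU) 2-wide

PAIRS = 4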